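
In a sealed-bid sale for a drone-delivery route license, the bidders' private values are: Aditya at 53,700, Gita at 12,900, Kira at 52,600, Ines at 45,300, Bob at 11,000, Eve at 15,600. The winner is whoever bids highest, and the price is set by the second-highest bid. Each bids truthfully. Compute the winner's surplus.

1,100

Sorted high to low: Aditya 53,700; Kira 52,600; Ines 45,300; Eve 15,600; Gita 12,900; Bob 11,000.
Aditya wins with the top bid and pays the second-highest, 52,600.
Surplus = 53,700 − 52,600 = 1,100.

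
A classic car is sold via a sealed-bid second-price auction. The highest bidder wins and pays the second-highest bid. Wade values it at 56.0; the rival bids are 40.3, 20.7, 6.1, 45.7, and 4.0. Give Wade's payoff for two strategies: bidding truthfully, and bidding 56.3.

Truthful: 10.3; alternative: 10.3.

The highest competing bid is 45.7.
Bidding truthfully at 56.0: Wade has the top bid, wins, and pays the second-highest bid 45.7. Payoff = 56.0 − 45.7 = 10.3.
Bidding 56.3: Wade has the top bid, wins, and pays the second-highest bid 45.7. Payoff = 56.0 − 45.7 = 10.3.
The bid only affects whether you win, not the price — here both bids land on the same side of the top rival bid, so the deviation is payoff-neutral.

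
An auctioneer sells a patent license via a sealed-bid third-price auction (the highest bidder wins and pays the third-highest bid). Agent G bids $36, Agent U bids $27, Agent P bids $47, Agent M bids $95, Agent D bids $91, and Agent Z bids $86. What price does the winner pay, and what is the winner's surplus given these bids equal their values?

Sorted high to low: Agent M $95, then Agent D $91, then Agent Z $86, then Agent P $47, then Agent G $36, then Agent U $27.
Agent M is the highest bidder, so Agent M wins.
Under the third-price rule, the price is the third-highest bid: $86.
Surplus = $95 − $86 = $9.

Price $86; surplus $9.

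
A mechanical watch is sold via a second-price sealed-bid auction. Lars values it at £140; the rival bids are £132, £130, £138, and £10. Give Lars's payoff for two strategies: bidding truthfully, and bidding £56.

(a) £2  (b) £0

The highest competing bid is £138.
Bidding truthfully at £140: Lars has the top bid, wins, and pays the second-highest bid £138. Payoff = £140 − £138 = £2.
Bidding £56: the top bid is £138 (a rival), so Lars loses. Payoff = £0.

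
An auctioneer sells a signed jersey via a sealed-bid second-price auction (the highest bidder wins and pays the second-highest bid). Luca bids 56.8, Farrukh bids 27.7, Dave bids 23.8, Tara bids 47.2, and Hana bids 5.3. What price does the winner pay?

Sorted high to low: Luca 56.8; Tara 47.2; Farrukh 27.7; Dave 23.8; Hana 5.3.
Luca is the highest bidder, so Luca wins.
Under the second-price rule, the price is the second-highest bid: 47.2.

47.2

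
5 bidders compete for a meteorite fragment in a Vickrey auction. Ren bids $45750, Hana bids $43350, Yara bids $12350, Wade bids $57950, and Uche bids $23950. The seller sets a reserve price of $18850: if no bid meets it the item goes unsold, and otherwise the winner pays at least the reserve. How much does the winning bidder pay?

Sorted high to low: Wade $57950; Ren $45750; Hana $43350; Uche $23950; Yara $12350.
Wade has the highest bid, so Wade wins.
The second-highest bid is $45750, which exceeds the reserve, so that sets the price.

$45750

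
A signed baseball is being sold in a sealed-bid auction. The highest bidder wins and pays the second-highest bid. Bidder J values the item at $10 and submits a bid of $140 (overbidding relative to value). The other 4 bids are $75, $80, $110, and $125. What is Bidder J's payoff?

-$115

Highest competing bid: $125.
Bidder J's bid $140 is the highest overall, so Bidder J wins and pays the second-highest bid, $125.
Payoff = value − price = $10 − $125 = -$115.
Overbidding won the item at a price above value — truthful bidding would have avoided this loss.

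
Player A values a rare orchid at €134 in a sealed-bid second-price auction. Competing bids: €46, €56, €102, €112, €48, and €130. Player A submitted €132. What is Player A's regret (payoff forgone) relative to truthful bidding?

€0

The highest competing bid is €130.
Bidding truthfully at €134: Player A has the top bid, wins, and pays the second-highest bid €130. Payoff = €134 − €130 = €4.
Bidding €132: Player A has the top bid, wins, and pays the second-highest bid €130. Payoff = €134 − €130 = €4.
Regret = truthful payoff − actual payoff = €4 − €4 = €0.
The bid only affects whether you win, not the price — here both bids land on the same side of the top rival bid, so the deviation is payoff-neutral.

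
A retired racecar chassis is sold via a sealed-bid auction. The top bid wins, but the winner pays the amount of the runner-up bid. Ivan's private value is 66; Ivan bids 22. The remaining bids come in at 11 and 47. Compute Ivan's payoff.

Payoff = 0.

Highest competing bid: 47.
Ivan's bid 22 is not the highest, so Ivan loses, pays nothing, and earns zero payoff.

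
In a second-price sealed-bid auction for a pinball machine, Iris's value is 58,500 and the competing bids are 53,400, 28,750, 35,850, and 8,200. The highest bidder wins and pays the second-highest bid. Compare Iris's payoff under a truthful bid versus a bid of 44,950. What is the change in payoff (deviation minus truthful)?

The highest competing bid is 53,400.
Bidding truthfully at 58,500: Iris has the top bid, wins, and pays the second-highest bid 53,400. Payoff = 58,500 − 53,400 = 5,100.
Bidding 44,950: the top bid is 53,400 (a rival), so Iris loses. Payoff = 0.
Change = 0 − 5,100 = -5,100.
This is the dominant-strategy logic: truthful bidding weakly beats any alternative.

Change in payoff: -5,100.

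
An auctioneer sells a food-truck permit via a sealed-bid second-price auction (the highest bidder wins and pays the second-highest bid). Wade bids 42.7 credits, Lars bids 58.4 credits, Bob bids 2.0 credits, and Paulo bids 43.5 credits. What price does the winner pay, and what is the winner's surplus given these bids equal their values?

Price 43.5 credits; surplus 14.9 credits.

Ordered from highest: Lars 58.4 credits; Paulo 43.5 credits; Wade 42.7 credits; Bob 2.0 credits.
Lars is the highest bidder, so Lars wins.
Under the second-price rule, the price is the second-highest bid: 43.5 credits.
Surplus = 58.4 credits − 43.5 credits = 14.9 credits.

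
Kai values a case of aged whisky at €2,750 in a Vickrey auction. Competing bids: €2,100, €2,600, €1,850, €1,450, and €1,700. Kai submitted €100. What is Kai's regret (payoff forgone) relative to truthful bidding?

€150

The highest competing bid is €2,600.
Bidding truthfully at €2,750: Kai has the top bid, wins, and pays the second-highest bid €2,600. Payoff = €2,750 − €2,600 = €150.
Bidding €100: the top bid is €2,600 (a rival), so Kai loses. Payoff = €0.
Regret = truthful payoff − actual payoff = €150 − €0 = €150.
Deviating from a truthful bid can only lose payoff in a second-price auction — never gain.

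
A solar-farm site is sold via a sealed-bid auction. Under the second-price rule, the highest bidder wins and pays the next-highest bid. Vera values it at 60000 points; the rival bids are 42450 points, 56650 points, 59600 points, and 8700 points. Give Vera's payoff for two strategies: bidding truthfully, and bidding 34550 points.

(a) 400 points  (b) 0 points

The highest competing bid is 59600 points.
Bidding truthfully at 60000 points: Vera has the top bid, wins, and pays the second-highest bid 59600 points. Payoff = 60000 points − 59600 points = 400 points.
Bidding 34550 points: the top bid is 59600 points (a rival), so Vera loses. Payoff = 0 points.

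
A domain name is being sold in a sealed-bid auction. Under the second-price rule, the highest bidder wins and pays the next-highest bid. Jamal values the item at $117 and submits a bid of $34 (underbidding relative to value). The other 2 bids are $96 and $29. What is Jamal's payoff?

Highest competing bid: $96.
Jamal's bid $34 is not the highest, so Jamal loses, pays nothing, and earns zero payoff.

Jamal's payoff: $0.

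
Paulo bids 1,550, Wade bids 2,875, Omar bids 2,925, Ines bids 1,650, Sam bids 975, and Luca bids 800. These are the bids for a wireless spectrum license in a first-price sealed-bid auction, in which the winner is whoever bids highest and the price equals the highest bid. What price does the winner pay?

The winner pays 2,925.

Ranking the bids: Omar 2,925, then Wade 2,875, then Ines 1,650, then Paulo 1,550, then Sam 975, then Luca 800.
Omar is the highest bidder, so Omar wins.
Under the first-price rule, the price is the highest bid: 2,925.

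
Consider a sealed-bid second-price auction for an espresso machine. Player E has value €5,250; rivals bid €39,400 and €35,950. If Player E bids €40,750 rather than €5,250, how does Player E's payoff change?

Payoff change: -€34,150.

The highest competing bid is €39,400.
Bidding truthfully at €5,250: the top bid is €39,400 (a rival), so Player E loses. Payoff = €0.
Bidding €40,750: Player E has the top bid, wins, and pays the second-highest bid €39,400. Payoff = €5,250 − €39,400 = -€34,150.
Change = -€34,150 − €0 = -€34,150.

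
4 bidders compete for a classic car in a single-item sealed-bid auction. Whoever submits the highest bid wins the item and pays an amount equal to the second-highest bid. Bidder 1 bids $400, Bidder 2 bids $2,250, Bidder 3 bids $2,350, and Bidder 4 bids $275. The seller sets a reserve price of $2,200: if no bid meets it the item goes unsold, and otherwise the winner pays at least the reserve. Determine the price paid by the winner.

Sorted high to low: Bidder 3 $2,350, then Bidder 2 $2,250, then Bidder 1 $400, then Bidder 4 $275.
Bidder 3 has the highest bid, so Bidder 3 wins.
The second-highest bid is $2,250, which exceeds the reserve, so that sets the price.

The winner pays $2,250.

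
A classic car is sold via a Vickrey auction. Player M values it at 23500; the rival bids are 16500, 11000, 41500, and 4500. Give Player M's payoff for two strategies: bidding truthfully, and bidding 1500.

The highest competing bid is 41500.
Bidding truthfully at 23500: the top bid is 41500 (a rival), so Player M loses. Payoff = 0.
Bidding 1500: the top bid is 41500 (a rival), so Player M loses. Payoff = 0.
The bid only affects whether you win, not the price — here both bids land on the same side of the top rival bid, so the deviation is payoff-neutral.

Truthful: 0; alternative: 0.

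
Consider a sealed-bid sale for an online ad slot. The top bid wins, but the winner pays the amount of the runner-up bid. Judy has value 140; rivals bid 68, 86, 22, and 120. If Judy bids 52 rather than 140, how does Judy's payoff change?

The highest competing bid is 120.
Bidding truthfully at 140: Judy has the top bid, wins, and pays the second-highest bid 120. Payoff = 140 − 120 = 20.
Bidding 52: the top bid is 120 (a rival), so Judy loses. Payoff = 0.
Change = 0 − 20 = -20.

-20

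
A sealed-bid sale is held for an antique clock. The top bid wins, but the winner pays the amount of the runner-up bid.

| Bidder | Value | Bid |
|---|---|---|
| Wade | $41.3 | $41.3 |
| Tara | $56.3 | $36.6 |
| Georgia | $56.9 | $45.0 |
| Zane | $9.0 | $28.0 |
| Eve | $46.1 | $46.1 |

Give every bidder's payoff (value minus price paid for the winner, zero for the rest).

Wade $0.0, Tara $0.0, Georgia $0.0, Zane $0.0, Eve $1.1.

Ordered from highest: Eve $46.1 > Georgia $45.0 > Wade $41.3 > Tara $36.6 > Zane $28.0.
Eve has the top bid and wins; the price is the second-highest bid, $45.0.
Eve's payoff = $46.1 − $45.0 = $1.1. All other bidders lose, so their payoff is 0.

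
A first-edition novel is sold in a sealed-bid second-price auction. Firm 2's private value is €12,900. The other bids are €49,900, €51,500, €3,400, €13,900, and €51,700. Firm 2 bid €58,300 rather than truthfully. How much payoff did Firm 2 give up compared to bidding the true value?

€38,800

The highest competing bid is €51,700.
Bidding truthfully at €12,900: the top bid is €51,700 (a rival), so Firm 2 loses. Payoff = €0.
Bidding €58,300: Firm 2 has the top bid, wins, and pays the second-highest bid €51,700. Payoff = €12,900 − €51,700 = -€38,800.
Regret = truthful payoff − actual payoff = €0 − -€38,800 = €38,800.
Deviating from a truthful bid can only lose payoff in a second-price auction — never gain.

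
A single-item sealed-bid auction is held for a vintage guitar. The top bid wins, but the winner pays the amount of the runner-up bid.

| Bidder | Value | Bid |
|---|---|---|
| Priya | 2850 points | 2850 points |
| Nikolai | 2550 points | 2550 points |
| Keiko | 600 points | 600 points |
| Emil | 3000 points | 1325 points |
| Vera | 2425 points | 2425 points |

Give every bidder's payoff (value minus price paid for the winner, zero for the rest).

Payoffs: Priya 300 points, Nikolai 0 points, Keiko 0 points, Emil 0 points, Vera 0 points.

Ranking the bids: Priya 2850 points > Nikolai 2550 points > Vera 2425 points > Emil 1325 points > Keiko 600 points.
Priya has the top bid and wins; the price is the second-highest bid, 2550 points.
Priya's payoff = 2850 points − 2550 points = 300 points. All other bidders lose, so their payoff is 0.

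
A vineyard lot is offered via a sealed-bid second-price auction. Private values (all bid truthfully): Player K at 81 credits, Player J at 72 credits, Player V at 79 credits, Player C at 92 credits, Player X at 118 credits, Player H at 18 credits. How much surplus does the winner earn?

Ordered from highest: Player X 118 credits > Player C 92 credits > Player K 81 credits > Player V 79 credits > Player J 72 credits > Player H 18 credits.
Player X wins with the top bid and pays the second-highest, 92 credits.
Surplus = 118 credits − 92 credits = 26 credits.

Surplus = 26 credits.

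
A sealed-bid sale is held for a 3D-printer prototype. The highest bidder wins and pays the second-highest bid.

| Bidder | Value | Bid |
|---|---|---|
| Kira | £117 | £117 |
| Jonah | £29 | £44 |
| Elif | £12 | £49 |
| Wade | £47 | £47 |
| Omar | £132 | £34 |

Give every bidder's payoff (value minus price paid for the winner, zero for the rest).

Sorted high to low: Kira £117, then Elif £49, then Wade £47, then Jonah £44, then Omar £34.
Kira has the top bid and wins; the price is the second-highest bid, £49.
Kira's payoff = £117 − £49 = £68. All other bidders lose, so their payoff is 0.

Payoffs: Kira £68, Jonah £0, Elif £0, Wade £0, Omar £0.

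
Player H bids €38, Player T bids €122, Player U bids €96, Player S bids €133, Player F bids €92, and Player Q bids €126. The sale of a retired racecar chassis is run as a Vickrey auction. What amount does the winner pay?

Price paid: €126.

Ranking the bids: Player S €133, then Player Q €126, then Player T €122, then Player U €96, then Player F €92, then Player H €38.
Player S has the highest bid, so Player S wins.
The second-highest bid is €126, so that is what Player S pays.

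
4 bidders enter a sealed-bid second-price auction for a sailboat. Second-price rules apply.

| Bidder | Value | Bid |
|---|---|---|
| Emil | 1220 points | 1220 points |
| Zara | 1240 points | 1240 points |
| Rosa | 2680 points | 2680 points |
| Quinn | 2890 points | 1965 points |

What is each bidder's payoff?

Bids in descending order: Rosa 2680 points > Quinn 1965 points > Zara 1240 points > Emil 1220 points.
Rosa has the top bid and wins; the price is the second-highest bid, 1965 points.
Rosa's payoff = 2680 points − 1965 points = 715 points. All other bidders lose, so their payoff is 0.

Emil 0 points, Zara 0 points, Rosa 715 points, Quinn 0 points.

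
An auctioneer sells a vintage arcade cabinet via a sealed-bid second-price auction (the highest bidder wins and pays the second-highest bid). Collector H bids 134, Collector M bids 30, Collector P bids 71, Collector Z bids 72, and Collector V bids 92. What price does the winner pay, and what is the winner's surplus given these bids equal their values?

Bids in descending order: Collector H 134, then Collector V 92, then Collector Z 72, then Collector P 71, then Collector M 30.
Collector H is the highest bidder, so Collector H wins.
Under the second-price rule, the price is the second-highest bid: 92.
Surplus = 134 − 92 = 42.

Price 92; surplus 42.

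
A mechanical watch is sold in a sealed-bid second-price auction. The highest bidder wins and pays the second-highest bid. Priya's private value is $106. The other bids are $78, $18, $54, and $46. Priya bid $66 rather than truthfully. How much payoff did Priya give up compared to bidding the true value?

The highest competing bid is $78.
Bidding truthfully at $106: Priya has the top bid, wins, and pays the second-highest bid $78. Payoff = $106 − $78 = $28.
Bidding $66: the top bid is $78 (a rival), so Priya loses. Payoff = $0.
Regret = truthful payoff − actual payoff = $28 − $0 = $28.
This is the dominant-strategy logic: truthful bidding weakly beats any alternative.

Payoff forgone: $28.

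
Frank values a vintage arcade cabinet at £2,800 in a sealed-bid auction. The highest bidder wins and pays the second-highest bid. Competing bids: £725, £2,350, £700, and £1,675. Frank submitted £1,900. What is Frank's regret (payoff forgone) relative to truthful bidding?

The highest competing bid is £2,350.
Bidding truthfully at £2,800: Frank has the top bid, wins, and pays the second-highest bid £2,350. Payoff = £2,800 − £2,350 = £450.
Bidding £1,900: the top bid is £2,350 (a rival), so Frank loses. Payoff = £0.
Regret = truthful payoff − actual payoff = £450 − £0 = £450.
Deviating from a truthful bid can only lose payoff in a second-price auction — never gain.

£450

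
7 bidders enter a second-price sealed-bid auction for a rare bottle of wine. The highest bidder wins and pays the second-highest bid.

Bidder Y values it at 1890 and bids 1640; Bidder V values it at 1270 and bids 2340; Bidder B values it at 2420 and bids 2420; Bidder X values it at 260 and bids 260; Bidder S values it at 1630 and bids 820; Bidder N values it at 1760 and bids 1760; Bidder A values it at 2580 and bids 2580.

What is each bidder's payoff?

Payoffs: Bidder Y 0, Bidder V 0, Bidder B 0, Bidder X 0, Bidder S 0, Bidder N 0, Bidder A 160.

Ordered from highest: Bidder A 2580 > Bidder B 2420 > Bidder V 2340 > Bidder N 1760 > Bidder Y 1640 > Bidder S 820 > Bidder X 260.
Bidder A has the top bid and wins; the price is the second-highest bid, 2420.
Bidder A's payoff = 2580 − 2420 = 160. All other bidders lose, so their payoff is 0.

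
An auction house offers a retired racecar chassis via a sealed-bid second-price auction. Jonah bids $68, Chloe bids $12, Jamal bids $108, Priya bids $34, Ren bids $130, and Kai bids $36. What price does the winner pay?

Sorted high to low: Ren $130, then Jamal $108, then Jonah $68, then Kai $36, then Priya $34, then Chloe $12.
Ren has the highest bid, so Ren wins.
The second-highest bid is $108, so that is what Ren pays.

Price paid: $108.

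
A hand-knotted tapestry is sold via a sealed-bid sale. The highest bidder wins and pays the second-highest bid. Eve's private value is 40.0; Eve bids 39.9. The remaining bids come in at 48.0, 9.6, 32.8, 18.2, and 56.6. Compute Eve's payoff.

Highest competing bid: 56.6.
Eve's bid 39.9 is not the highest, so Eve loses, pays nothing, and earns zero payoff.

Eve's payoff: 0.0.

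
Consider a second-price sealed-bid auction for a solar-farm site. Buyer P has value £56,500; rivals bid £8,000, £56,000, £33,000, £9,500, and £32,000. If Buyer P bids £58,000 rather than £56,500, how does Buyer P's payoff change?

£0

The highest competing bid is £56,000.
Bidding truthfully at £56,500: Buyer P has the top bid, wins, and pays the second-highest bid £56,000. Payoff = £56,500 − £56,000 = £500.
Bidding £58,000: Buyer P has the top bid, wins, and pays the second-highest bid £56,000. Payoff = £56,500 − £56,000 = £500.
Change = £500 − £500 = £0.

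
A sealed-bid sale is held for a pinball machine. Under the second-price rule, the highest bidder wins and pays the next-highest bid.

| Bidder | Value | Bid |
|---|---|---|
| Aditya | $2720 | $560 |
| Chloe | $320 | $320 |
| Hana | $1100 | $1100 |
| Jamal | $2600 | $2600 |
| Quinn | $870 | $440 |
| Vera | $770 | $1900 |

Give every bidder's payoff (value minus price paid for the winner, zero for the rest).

Sorted high to low: Jamal $2600; Vera $1900; Hana $1100; Aditya $560; Quinn $440; Chloe $320.
Jamal has the top bid and wins; the price is the second-highest bid, $1900.
Jamal's payoff = $2600 − $1900 = $700. All other bidders lose, so their payoff is 0.

Aditya $0, Chloe $0, Hana $0, Jamal $700, Quinn $0, Vera $0.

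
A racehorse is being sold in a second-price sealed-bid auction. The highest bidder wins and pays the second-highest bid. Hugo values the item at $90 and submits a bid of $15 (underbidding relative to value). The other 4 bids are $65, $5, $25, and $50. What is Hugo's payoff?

Highest competing bid: $65.
Hugo's bid $15 is not the highest, so Hugo loses, pays nothing, and earns zero payoff.

$0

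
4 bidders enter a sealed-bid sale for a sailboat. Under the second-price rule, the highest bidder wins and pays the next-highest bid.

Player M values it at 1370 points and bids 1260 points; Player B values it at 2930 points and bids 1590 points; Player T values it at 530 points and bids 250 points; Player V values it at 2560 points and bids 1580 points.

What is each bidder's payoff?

Player M 0 points, Player B 1350 points, Player T 0 points, Player V 0 points.

Ordered from highest: Player B 1590 points > Player V 1580 points > Player M 1260 points > Player T 250 points.
Player B has the top bid and wins; the price is the second-highest bid, 1580 points.
Player B's payoff = 2930 points − 1580 points = 1350 points. All other bidders lose, so their payoff is 0.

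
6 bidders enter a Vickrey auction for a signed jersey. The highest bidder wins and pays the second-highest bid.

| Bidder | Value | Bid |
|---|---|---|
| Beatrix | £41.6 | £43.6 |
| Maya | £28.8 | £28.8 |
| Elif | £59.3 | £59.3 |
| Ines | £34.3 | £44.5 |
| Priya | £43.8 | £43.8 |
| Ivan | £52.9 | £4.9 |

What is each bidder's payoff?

Payoffs: Beatrix £0.0, Maya £0.0, Elif £14.8, Ines £0.0, Priya £0.0, Ivan £0.0.

Bids in descending order: Elif £59.3, then Ines £44.5, then Priya £43.8, then Beatrix £43.6, then Maya £28.8, then Ivan £4.9.
Elif has the top bid and wins; the price is the second-highest bid, £44.5.
Elif's payoff = £59.3 − £44.5 = £14.8. All other bidders lose, so their payoff is 0.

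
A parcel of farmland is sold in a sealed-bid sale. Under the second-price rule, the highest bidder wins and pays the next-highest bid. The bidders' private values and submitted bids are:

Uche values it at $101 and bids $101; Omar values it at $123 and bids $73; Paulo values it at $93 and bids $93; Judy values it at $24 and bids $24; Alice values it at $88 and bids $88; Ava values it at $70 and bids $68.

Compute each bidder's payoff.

Uche $8, Omar $0, Paulo $0, Judy $0, Alice $0, Ava $0.

Bids in descending order: Uche $101, then Paulo $93, then Alice $88, then Omar $73, then Ava $68, then Judy $24.
Uche has the top bid and wins; the price is the second-highest bid, $93.
Uche's payoff = $101 − $93 = $8. All other bidders lose, so their payoff is 0.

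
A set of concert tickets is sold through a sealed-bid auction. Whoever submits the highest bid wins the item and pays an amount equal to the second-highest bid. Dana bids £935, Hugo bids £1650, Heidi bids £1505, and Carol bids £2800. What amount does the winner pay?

Sorted high to low: Carol £2800, then Hugo £1650, then Heidi £1505, then Dana £935.
Carol has the highest bid, so Carol wins.
The second-highest bid is £1650, so that is what Carol pays.

Price paid: £1650.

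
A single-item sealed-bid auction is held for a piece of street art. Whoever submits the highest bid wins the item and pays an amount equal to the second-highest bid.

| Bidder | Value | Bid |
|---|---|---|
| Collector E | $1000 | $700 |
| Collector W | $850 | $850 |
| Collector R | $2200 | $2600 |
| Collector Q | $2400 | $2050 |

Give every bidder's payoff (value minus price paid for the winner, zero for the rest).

Sorted high to low: Collector R $2600, then Collector Q $2050, then Collector W $850, then Collector E $700.
Collector R has the top bid and wins; the price is the second-highest bid, $2050.
Collector R's payoff = $2200 − $2050 = $150. All other bidders lose, so their payoff is 0.

Payoffs: Collector E $0, Collector W $0, Collector R $150, Collector Q $0.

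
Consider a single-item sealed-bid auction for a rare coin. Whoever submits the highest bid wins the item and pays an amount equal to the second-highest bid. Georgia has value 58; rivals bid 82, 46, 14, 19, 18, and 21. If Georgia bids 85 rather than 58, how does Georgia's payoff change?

The highest competing bid is 82.
Bidding truthfully at 58: the top bid is 82 (a rival), so Georgia loses. Payoff = 0.
Bidding 85: Georgia has the top bid, wins, and pays the second-highest bid 82. Payoff = 58 − 82 = -24.
Change = -24 − 0 = -24.
This is the dominant-strategy logic: truthful bidding weakly beats any alternative.

Change in payoff: -24.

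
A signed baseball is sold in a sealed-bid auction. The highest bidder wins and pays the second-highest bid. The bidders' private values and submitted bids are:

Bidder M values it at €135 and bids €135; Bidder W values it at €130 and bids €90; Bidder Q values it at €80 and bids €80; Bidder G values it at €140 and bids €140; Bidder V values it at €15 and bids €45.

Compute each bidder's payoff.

Payoffs: Bidder M €0, Bidder W €0, Bidder Q €0, Bidder G €5, Bidder V €0.

Ordered from highest: Bidder G €140; Bidder M €135; Bidder W €90; Bidder Q €80; Bidder V €45.
Bidder G has the top bid and wins; the price is the second-highest bid, €135.
Bidder G's payoff = €140 − €135 = €5. All other bidders lose, so their payoff is 0.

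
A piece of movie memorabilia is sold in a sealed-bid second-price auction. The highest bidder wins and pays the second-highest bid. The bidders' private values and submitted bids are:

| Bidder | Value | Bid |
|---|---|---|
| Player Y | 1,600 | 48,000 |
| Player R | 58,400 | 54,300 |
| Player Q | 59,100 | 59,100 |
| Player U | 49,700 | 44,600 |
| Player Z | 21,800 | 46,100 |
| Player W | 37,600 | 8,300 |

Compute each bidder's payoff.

Player Y 0, Player R 0, Player Q 4,800, Player U 0, Player Z 0, Player W 0.

Sorted high to low: Player Q 59,100, then Player R 54,300, then Player Y 48,000, then Player Z 46,100, then Player U 44,600, then Player W 8,300.
Player Q has the top bid and wins; the price is the second-highest bid, 54,300.
Player Q's payoff = 59,100 − 54,300 = 4,800. All other bidders lose, so their payoff is 0.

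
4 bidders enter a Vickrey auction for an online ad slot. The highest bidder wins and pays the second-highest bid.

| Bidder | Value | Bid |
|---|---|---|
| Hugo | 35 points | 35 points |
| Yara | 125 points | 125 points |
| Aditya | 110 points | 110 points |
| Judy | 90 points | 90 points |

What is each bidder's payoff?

Payoffs: Hugo 0 points, Yara 15 points, Aditya 0 points, Judy 0 points.

Sorted high to low: Yara 125 points > Aditya 110 points > Judy 90 points > Hugo 35 points.
Yara has the top bid and wins; the price is the second-highest bid, 110 points.
Yara's payoff = 125 points − 110 points = 15 points. All other bidders lose, so their payoff is 0.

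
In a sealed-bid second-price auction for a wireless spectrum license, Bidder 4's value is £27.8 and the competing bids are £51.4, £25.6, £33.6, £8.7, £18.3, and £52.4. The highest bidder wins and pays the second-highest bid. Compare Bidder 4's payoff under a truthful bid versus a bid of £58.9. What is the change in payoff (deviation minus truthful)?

The highest competing bid is £52.4.
Bidding truthfully at £27.8: the top bid is £52.4 (a rival), so Bidder 4 loses. Payoff = £0.0.
Bidding £58.9: Bidder 4 has the top bid, wins, and pays the second-highest bid £52.4. Payoff = £27.8 − £52.4 = -£24.6.
Change = -£24.6 − £0.0 = -£24.6.
Deviating from a truthful bid can only lose payoff in a second-price auction — never gain.

Payoff change: -£24.6.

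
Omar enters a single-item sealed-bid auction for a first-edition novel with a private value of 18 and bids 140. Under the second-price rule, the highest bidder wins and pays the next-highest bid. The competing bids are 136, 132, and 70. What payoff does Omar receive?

Omar's payoff: -118.

Highest competing bid: 136.
Omar's bid 140 is the highest overall, so Omar wins and pays the second-highest bid, 136.
Payoff = value − price = 18 − 136 = -118.
Overbidding won the item at a price above value — truthful bidding would have avoided this loss.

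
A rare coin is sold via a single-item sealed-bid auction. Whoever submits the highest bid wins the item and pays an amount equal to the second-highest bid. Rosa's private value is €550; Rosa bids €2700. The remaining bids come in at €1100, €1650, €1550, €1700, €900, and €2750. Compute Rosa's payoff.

Highest competing bid: €2750.
Rosa's bid €2700 is not the highest, so Rosa loses, pays nothing, and earns zero payoff.

€0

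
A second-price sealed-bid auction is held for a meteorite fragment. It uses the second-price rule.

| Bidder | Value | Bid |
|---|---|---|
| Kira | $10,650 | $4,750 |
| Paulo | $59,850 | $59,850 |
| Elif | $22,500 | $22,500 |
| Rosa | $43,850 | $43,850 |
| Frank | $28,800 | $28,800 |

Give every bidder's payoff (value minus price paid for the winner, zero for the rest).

Sorted high to low: Paulo $59,850; Rosa $43,850; Frank $28,800; Elif $22,500; Kira $4,750.
Paulo has the top bid and wins; the price is the second-highest bid, $43,850.
Paulo's payoff = $59,850 − $43,850 = $16,000. All other bidders lose, so their payoff is 0.

Kira $0, Paulo $16,000, Elif $0, Rosa $0, Frank $0.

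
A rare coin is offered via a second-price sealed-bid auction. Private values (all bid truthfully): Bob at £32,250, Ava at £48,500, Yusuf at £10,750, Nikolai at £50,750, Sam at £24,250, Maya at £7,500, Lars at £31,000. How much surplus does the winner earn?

Surplus = £2,250.

Ranking the bids: Nikolai £50,750 > Ava £48,500 > Bob £32,250 > Lars £31,000 > Sam £24,250 > Yusuf £10,750 > Maya £7,500.
Nikolai wins with the top bid and pays the second-highest, £48,500.
Surplus = £50,750 − £48,500 = £2,250.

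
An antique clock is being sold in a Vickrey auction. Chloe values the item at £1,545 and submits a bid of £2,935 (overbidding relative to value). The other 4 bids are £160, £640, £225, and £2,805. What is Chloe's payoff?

Highest competing bid: £2,805.
Chloe's bid £2,935 is the highest overall, so Chloe wins and pays the second-highest bid, £2,805.
Payoff = value − price = £1,545 − £2,805 = -£1,260.

Payoff = -£1,260.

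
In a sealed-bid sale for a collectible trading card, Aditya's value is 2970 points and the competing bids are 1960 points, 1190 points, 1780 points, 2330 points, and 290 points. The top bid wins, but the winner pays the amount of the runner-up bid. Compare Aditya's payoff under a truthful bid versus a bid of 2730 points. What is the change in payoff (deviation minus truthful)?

The highest competing bid is 2330 points.
Bidding truthfully at 2970 points: Aditya has the top bid, wins, and pays the second-highest bid 2330 points. Payoff = 2970 points − 2330 points = 640 points.
Bidding 2730 points: Aditya has the top bid, wins, and pays the second-highest bid 2330 points. Payoff = 2970 points − 2330 points = 640 points.
Change = 640 points − 640 points = 0 points.
The bid only affects whether you win, not the price — here both bids land on the same side of the top rival bid, so the deviation is payoff-neutral.

Payoff change: 0 points.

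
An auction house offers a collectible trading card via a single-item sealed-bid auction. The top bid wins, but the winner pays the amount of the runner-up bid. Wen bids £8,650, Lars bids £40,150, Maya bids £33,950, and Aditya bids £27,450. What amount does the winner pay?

Ranking the bids: Lars £40,150, then Maya £33,950, then Aditya £27,450, then Wen £8,650.
Lars has the highest bid, so Lars wins.
The second-highest bid is £33,950, so that is what Lars pays.

Price paid: £33,950.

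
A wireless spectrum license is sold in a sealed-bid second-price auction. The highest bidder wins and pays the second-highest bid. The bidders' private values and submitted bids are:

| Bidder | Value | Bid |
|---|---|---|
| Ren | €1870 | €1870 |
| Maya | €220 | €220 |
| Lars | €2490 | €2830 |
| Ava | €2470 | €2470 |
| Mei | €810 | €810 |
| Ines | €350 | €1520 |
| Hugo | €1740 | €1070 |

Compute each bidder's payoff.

Bids in descending order: Lars €2830 > Ava €2470 > Ren €1870 > Ines €1520 > Hugo €1070 > Mei €810 > Maya €220.
Lars has the top bid and wins; the price is the second-highest bid, €2470.
Lars's payoff = €2490 − €2470 = €20. All other bidders lose, so their payoff is 0.

Ren €0, Maya €0, Lars €20, Ava €0, Mei €0, Ines €0, Hugo €0.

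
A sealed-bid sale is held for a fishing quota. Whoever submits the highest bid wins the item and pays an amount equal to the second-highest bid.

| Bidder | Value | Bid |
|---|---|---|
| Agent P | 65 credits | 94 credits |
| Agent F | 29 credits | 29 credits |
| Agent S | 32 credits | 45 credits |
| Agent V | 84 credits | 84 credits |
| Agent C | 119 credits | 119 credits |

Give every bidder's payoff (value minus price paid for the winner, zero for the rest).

Bids in descending order: Agent C 119 credits; Agent P 94 credits; Agent V 84 credits; Agent S 45 credits; Agent F 29 credits.
Agent C has the top bid and wins; the price is the second-highest bid, 94 credits.
Agent C's payoff = 119 credits − 94 credits = 25 credits. All other bidders lose, so their payoff is 0.

Agent P 0 credits, Agent F 0 credits, Agent S 0 credits, Agent V 0 credits, Agent C 25 credits.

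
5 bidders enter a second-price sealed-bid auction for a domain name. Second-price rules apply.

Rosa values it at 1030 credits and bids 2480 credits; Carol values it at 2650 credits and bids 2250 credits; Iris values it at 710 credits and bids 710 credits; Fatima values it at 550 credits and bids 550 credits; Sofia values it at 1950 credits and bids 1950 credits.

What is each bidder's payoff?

Bids in descending order: Rosa 2480 credits, then Carol 2250 credits, then Sofia 1950 credits, then Iris 710 credits, then Fatima 550 credits.
Rosa has the top bid and wins; the price is the second-highest bid, 2250 credits.
Rosa's payoff = 1030 credits − 2250 credits = -1220 credits. All other bidders lose, so their payoff is 0.

Rosa -1220 credits, Carol 0 credits, Iris 0 credits, Fatima 0 credits, Sofia 0 credits.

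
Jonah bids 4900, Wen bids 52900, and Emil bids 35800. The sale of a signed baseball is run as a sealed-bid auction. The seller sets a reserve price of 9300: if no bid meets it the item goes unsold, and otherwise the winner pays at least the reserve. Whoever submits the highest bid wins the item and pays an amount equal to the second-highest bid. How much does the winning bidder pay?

Sorted high to low: Wen 52900 > Emil 35800 > Jonah 4900.
Wen has the highest bid, so Wen wins.
The second-highest bid is 35800, which exceeds the reserve, so that sets the price.

The winner pays 35800.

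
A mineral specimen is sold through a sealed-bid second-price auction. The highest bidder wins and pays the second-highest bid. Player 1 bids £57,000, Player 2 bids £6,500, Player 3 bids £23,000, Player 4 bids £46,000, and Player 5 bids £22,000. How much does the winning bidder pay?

The winner pays £46,000.

Ranking the bids: Player 1 £57,000 > Player 4 £46,000 > Player 3 £23,000 > Player 5 £22,000 > Player 2 £6,500.
Player 1 has the highest bid, so Player 1 wins.
The second-highest bid is £46,000, so that is what Player 1 pays.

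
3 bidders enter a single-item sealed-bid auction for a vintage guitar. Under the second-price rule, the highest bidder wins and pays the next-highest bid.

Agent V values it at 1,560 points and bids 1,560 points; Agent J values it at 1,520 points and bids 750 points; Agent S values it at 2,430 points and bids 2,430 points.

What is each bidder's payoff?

Sorted high to low: Agent S 2,430 points, then Agent V 1,560 points, then Agent J 750 points.
Agent S has the top bid and wins; the price is the second-highest bid, 1,560 points.
Agent S's payoff = 2,430 points − 1,560 points = 870 points. All other bidders lose, so their payoff is 0.

Payoffs: Agent V 0 points, Agent J 0 points, Agent S 870 points.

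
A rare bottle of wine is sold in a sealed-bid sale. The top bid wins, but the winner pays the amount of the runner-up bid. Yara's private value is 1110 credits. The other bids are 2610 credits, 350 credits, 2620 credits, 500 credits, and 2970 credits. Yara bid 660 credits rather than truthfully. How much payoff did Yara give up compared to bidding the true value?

The highest competing bid is 2970 credits.
Bidding truthfully at 1110 credits: the top bid is 2970 credits (a rival), so Yara loses. Payoff = 0 credits.
Bidding 660 credits: the top bid is 2970 credits (a rival), so Yara loses. Payoff = 0 credits.
Regret = truthful payoff − actual payoff = 0 credits − 0 credits = 0 credits.
The bid only affects whether you win, not the price — here both bids land on the same side of the top rival bid, so the deviation is payoff-neutral.

0 credits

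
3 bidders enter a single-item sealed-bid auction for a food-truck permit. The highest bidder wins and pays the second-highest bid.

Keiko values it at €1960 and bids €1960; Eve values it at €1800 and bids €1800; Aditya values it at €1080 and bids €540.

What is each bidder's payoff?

Ranking the bids: Keiko €1960; Eve €1800; Aditya €540.
Keiko has the top bid and wins; the price is the second-highest bid, €1800.
Keiko's payoff = €1960 − €1800 = €160. All other bidders lose, so their payoff is 0.

Keiko €160, Eve €0, Aditya €0.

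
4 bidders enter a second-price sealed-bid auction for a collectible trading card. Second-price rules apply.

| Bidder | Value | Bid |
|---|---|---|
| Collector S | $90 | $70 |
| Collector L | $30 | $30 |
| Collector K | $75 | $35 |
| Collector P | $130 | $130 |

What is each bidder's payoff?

Bids in descending order: Collector P $130 > Collector S $70 > Collector K $35 > Collector L $30.
Collector P has the top bid and wins; the price is the second-highest bid, $70.
Collector P's payoff = $130 − $70 = $60. All other bidders lose, so their payoff is 0.

Payoffs: Collector S $0, Collector L $0, Collector K $0, Collector P $60.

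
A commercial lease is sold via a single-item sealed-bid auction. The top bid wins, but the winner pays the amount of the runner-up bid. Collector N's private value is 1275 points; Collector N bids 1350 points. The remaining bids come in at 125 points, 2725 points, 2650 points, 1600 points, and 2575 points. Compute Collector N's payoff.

Payoff = 0 points.

Highest competing bid: 2725 points.
Collector N's bid 1350 points is not the highest, so Collector N loses, pays nothing, and earns zero payoff.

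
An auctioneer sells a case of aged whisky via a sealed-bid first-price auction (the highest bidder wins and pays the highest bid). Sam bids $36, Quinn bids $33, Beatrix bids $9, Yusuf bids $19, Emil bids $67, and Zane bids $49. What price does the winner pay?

Sorted high to low: Emil $67, then Zane $49, then Sam $36, then Quinn $33, then Yusuf $19, then Beatrix $9.
Emil is the highest bidder, so Emil wins.
Under the first-price rule, the price is the highest bid: $67.

$67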